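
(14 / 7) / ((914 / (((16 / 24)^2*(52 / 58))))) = 104/119277 = 0.00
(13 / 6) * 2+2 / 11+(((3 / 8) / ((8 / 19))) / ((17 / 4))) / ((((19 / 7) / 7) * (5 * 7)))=4.53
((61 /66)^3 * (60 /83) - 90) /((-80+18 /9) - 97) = 0.51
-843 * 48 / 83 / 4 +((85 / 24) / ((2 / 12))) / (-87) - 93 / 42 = -124.34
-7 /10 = -0.70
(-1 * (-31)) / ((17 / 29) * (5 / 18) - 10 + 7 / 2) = -8091/1654 = -4.89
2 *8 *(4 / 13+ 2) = 480/13 = 36.92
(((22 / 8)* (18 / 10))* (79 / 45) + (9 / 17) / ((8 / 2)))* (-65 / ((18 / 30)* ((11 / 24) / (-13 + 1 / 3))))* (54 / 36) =7409012/187 = 39620.39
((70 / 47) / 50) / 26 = 7/6110 = 0.00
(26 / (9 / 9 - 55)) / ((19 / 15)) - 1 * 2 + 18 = 2671/171 = 15.62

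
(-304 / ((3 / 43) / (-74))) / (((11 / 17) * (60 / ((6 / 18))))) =4111144/1485 = 2768.45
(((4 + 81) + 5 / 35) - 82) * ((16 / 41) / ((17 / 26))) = 9152/4879 = 1.88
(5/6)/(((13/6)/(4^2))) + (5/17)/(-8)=10815/1768 = 6.12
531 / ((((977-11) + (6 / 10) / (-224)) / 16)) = 1057280/120213 = 8.80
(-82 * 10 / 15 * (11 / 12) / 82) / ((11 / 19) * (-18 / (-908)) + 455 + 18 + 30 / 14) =-332101/258216921 = 0.00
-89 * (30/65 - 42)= 48060/13 = 3696.92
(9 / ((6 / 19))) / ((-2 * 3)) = -19/4 = -4.75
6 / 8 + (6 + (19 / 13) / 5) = 1831/260 = 7.04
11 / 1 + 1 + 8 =20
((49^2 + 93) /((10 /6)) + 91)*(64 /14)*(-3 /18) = -126992/105 = -1209.45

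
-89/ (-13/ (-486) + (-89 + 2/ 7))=302778/301715 = 1.00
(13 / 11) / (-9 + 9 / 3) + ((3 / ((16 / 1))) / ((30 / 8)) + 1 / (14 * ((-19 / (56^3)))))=-8280883/12540 = -660.36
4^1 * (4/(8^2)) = 1/4 = 0.25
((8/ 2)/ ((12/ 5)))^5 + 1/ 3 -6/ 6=2963/243 = 12.19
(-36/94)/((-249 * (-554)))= -3/1080577 = 0.00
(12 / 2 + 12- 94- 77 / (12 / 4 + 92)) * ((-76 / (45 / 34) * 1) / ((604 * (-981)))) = -248098/33329475 = -0.01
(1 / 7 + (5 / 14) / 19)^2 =1849/70756 = 0.03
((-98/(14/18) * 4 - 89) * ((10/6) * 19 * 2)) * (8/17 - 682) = 435131540/17 = 25595972.94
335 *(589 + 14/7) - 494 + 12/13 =2567395/13 = 197491.92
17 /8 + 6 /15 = 101/40 = 2.52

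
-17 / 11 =-1.55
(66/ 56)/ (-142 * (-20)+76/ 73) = 803/1935696 = 0.00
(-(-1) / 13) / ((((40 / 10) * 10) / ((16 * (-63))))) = -126/65 = -1.94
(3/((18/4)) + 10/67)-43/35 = -2903/7035 = -0.41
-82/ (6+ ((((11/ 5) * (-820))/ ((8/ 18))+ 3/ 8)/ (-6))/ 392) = -514304/48455 = -10.61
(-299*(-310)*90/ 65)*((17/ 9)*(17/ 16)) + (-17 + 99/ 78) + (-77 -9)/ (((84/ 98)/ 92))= 38738677/156 = 248324.85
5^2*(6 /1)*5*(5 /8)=1875/4 = 468.75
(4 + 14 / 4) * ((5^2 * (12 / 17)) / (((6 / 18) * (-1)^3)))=-6750/17 = -397.06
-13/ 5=-2.60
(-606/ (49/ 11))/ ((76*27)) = -1111/16758 = -0.07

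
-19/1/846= -19/846 = -0.02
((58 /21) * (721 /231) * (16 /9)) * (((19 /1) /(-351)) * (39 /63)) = -0.51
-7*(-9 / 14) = 9/2 = 4.50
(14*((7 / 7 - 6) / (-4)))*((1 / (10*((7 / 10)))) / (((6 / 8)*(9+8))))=10/51 = 0.20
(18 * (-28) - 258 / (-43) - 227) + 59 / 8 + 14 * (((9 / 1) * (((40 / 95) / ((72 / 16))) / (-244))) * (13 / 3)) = -19967281/27816 = -717.83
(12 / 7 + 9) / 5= 15/7 = 2.14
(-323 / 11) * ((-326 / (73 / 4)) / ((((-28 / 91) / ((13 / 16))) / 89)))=-791893609/6424 = -123271.11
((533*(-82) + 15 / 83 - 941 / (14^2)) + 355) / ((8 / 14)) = -705309231/9296 = -75872.34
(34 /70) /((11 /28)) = 68/55 = 1.24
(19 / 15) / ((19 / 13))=13/15 = 0.87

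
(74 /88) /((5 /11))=37/20 = 1.85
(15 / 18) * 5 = 25/6 = 4.17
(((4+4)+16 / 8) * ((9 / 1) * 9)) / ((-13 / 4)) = -249.23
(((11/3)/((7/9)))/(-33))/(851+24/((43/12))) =-43/258167 = 0.00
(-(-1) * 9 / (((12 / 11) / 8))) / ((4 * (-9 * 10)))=-11/60 = -0.18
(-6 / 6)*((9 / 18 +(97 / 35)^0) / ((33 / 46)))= -23/11 = -2.09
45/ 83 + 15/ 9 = 550/249 = 2.21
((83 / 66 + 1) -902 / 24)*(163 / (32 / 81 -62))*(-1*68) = -348871671/54890 = -6355.83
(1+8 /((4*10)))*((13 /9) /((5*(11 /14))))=364/825 = 0.44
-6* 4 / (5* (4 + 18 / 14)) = -168/185 = -0.91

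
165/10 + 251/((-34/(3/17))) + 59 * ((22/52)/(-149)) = 16827047/1119586 = 15.03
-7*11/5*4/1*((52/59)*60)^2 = -599639040/3481 = -172260.57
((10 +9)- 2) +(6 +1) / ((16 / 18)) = 199/8 = 24.88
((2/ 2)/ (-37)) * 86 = -86/37 = -2.32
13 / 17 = 0.76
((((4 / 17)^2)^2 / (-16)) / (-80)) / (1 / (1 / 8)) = 1/3340840 = 0.00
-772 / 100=-193/25 = -7.72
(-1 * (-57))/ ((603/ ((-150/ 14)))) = -475/469 = -1.01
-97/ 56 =-1.73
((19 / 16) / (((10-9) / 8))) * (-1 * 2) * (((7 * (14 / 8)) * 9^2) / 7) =-10773/4 = -2693.25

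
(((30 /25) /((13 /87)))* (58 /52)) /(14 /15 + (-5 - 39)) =-22707/109174 = -0.21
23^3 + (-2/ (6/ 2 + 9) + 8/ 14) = 511031/42 = 12167.40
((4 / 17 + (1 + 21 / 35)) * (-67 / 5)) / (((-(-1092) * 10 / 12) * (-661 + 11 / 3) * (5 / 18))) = 5427/36666875 = 0.00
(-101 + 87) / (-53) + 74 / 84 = 2549/2226 = 1.15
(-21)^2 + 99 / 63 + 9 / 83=257197/581 = 442.68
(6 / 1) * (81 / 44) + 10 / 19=4837/418 = 11.57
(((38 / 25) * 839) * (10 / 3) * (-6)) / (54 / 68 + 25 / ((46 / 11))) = -6232931/1655 = -3766.12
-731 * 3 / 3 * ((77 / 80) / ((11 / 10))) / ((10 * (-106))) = 5117/8480 = 0.60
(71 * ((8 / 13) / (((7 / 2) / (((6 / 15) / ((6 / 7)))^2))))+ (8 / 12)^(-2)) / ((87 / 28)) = 1.60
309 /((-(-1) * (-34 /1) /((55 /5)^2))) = -37389/34 = -1099.68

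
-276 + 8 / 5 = -1372/5 = -274.40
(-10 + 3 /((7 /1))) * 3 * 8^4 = -823296/7 = -117613.71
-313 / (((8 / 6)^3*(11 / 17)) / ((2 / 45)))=-15963/1760 = -9.07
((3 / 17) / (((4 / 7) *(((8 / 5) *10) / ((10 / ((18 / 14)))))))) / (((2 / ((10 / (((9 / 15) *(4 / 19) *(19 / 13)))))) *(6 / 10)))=398125/58752 = 6.78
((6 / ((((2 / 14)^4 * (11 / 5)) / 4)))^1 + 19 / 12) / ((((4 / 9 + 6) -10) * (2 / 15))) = -155594205/2816 = -55253.62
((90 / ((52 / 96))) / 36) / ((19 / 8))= 480/247 = 1.94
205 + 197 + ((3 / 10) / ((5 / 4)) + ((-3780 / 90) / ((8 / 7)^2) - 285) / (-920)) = 59260473/147200 = 402.58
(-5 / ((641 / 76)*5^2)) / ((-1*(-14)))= -38/22435 = 0.00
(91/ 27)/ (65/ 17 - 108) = -221/6831 = -0.03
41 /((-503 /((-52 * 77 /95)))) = 164164/47785 = 3.44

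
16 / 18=8/9 = 0.89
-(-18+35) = -17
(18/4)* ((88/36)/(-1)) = -11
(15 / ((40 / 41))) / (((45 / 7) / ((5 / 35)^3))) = 41/5880 = 0.01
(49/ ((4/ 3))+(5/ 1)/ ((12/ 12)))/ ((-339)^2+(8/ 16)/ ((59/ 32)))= 9853/27121420 = 0.00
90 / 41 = 2.20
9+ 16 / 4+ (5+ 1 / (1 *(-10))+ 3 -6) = 149/10 = 14.90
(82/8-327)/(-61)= 1267/244 = 5.19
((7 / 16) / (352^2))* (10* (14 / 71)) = 245/35188736 = 0.00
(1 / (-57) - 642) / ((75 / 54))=-43914/95 = -462.25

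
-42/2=-21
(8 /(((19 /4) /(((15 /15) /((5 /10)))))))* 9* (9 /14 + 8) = 34848/133 = 262.02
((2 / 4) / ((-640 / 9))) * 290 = -261/128 = -2.04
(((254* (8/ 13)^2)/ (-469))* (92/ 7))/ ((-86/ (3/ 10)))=1121664/119287805 = 0.01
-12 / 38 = -6/19 = -0.32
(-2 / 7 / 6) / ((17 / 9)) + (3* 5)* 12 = 21417/119 = 179.97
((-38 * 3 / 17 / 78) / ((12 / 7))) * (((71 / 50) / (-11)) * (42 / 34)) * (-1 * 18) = -594909/4132700 = -0.14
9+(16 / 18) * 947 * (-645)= -1628813/3 = -542937.67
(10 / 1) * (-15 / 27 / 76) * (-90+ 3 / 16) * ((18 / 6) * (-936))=-1401075/76 = -18435.20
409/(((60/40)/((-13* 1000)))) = -10634000/3 = -3544666.67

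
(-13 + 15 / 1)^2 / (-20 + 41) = 4/21 = 0.19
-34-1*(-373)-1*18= 321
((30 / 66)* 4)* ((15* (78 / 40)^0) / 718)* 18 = 2700/3949 = 0.68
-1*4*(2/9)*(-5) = 4.44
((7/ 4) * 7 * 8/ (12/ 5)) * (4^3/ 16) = 490/3 = 163.33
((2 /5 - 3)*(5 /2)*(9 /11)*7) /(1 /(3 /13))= -189/22 = -8.59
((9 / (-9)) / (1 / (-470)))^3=103823000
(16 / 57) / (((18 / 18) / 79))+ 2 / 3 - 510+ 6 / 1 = -9142/19 = -481.16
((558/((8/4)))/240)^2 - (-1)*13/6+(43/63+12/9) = 2231287/403200 = 5.53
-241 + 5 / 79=-19034/79 = -240.94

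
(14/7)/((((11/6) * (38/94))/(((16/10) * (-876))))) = -3952512/1045 = -3782.31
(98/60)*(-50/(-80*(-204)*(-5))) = 49/48960 = 0.00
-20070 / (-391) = 20070/391 = 51.33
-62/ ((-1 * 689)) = 62/689 = 0.09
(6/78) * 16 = 1.23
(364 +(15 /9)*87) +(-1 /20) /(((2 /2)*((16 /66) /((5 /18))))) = 97717/192 = 508.94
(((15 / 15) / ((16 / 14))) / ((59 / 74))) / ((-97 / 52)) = -3367/5723 = -0.59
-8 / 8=-1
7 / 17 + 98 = 1673/17 = 98.41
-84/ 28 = -3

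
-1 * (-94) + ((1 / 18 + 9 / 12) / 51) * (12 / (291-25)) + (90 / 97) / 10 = 371453459/3947706 = 94.09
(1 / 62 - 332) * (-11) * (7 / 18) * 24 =1056594/31 = 34083.68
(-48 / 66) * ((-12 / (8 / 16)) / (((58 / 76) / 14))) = 102144/319 = 320.20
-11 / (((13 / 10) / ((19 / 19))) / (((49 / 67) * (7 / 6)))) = -18865/2613 = -7.22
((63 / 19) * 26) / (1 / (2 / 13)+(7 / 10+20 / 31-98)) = -42315/44251 = -0.96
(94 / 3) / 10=47/15 = 3.13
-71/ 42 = -1.69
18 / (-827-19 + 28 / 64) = -288/13529 = -0.02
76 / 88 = 19/22 = 0.86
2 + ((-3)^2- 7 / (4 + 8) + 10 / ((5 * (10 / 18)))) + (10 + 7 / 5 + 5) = 365/12 = 30.42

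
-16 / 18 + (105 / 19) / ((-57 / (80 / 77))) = -35368/35739 = -0.99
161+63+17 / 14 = 3153/14 = 225.21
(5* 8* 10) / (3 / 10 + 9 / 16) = 32000/69 = 463.77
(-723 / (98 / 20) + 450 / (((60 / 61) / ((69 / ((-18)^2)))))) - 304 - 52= -1432793/3528 = -406.12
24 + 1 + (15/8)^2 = 1825/64 = 28.52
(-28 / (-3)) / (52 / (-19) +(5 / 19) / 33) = -5852/1711 = -3.42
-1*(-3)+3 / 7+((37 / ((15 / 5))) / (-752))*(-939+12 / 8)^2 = -14411.26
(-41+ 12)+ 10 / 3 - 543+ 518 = -152/3 = -50.67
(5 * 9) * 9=405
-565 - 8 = -573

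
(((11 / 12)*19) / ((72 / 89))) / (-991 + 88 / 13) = -241813/11054880 = -0.02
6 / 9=0.67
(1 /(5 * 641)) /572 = 1/1833260 = 0.00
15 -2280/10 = -213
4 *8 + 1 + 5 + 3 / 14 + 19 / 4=1203/28 = 42.96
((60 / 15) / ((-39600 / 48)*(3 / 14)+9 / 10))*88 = -3080/1539 = -2.00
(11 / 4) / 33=1/12 = 0.08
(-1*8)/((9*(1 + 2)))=-8/27 = -0.30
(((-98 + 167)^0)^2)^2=1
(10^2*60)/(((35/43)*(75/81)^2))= 1504656/175 = 8598.03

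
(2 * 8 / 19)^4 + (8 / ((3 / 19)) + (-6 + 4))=49.17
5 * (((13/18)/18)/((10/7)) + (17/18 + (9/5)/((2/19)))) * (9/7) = 8365/72 = 116.18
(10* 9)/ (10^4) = 9/1000 = 0.01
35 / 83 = 0.42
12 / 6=2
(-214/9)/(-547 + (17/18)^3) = 0.04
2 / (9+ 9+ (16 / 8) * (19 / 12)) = 12/127 = 0.09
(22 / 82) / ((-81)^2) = 11/269001 = 0.00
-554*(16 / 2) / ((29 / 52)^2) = -11984128/841 = -14249.85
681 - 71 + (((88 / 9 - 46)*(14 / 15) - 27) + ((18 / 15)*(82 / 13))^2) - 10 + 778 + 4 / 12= 156832498/114075 = 1374.82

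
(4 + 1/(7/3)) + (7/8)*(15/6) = 741/112 = 6.62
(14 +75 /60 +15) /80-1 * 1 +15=4601/320 = 14.38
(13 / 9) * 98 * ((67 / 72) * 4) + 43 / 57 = 812062/1539 = 527.66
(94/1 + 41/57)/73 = 1.30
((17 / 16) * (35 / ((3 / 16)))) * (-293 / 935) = -2051/33 = -62.15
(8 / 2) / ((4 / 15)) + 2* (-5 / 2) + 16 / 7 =86/7 = 12.29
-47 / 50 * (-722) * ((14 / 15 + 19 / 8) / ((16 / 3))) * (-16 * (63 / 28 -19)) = 451305233/4000 = 112826.31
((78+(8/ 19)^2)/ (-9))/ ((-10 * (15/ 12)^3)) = 903104/2030625 = 0.44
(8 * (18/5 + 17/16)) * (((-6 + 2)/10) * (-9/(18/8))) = 1492/25 = 59.68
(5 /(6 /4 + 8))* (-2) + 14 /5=166/95 = 1.75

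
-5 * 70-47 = -397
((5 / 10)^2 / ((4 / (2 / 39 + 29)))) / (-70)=-1133/43680 = -0.03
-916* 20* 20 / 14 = -183200/7 = -26171.43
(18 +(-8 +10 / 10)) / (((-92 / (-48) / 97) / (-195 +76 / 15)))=-12159532/115 = -105735.06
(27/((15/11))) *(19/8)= 1881/40 = 47.02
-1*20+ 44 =24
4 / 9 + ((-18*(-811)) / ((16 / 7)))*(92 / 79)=10576883/1422 = 7438.03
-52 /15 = -3.47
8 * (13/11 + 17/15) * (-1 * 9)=-9168/55 = -166.69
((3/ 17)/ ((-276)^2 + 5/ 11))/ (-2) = -33/28489994 = 0.00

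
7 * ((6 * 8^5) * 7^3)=472055808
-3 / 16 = -0.19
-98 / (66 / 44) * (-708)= 46256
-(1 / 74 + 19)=-1407/74 = -19.01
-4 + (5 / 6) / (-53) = -1277/318 = -4.02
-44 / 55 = -4/5 = -0.80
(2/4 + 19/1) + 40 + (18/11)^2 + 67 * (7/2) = 35898/121 = 296.68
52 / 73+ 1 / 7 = 437/511 = 0.86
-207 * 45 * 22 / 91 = -204930/91 = -2251.98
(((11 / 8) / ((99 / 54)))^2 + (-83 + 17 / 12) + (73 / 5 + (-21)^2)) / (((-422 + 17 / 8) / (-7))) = 629293/100770 = 6.24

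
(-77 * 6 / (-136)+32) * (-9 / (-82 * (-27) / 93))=-74617/5576 = -13.38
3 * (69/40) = 207/40 = 5.18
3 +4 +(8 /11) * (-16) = -51/11 = -4.64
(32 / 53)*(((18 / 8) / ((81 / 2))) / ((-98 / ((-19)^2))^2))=521284/1145277 = 0.46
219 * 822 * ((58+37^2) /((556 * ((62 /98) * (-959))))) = -6562773/8618 = -761.52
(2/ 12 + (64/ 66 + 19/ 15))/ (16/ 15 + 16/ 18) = 2379/1936 = 1.23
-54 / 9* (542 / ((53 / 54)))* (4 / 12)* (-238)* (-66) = -919483488/53 = -17348745.06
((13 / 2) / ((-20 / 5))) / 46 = -0.04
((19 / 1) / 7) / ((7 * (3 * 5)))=19/735 = 0.03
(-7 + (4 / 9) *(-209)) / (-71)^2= -899/45369 = -0.02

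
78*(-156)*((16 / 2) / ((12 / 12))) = -97344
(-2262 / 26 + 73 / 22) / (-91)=263/286 = 0.92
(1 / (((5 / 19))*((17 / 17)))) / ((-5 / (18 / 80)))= -171/1000 = -0.17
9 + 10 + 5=24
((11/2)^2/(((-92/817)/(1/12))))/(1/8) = -179.09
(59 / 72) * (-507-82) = -34751/72 = -482.65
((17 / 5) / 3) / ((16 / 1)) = 17/240 = 0.07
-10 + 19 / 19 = -9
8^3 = 512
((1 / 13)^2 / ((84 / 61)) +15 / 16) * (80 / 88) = 0.86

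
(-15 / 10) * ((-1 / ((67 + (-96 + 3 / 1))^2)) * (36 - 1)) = 105/1352 = 0.08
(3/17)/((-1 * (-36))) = 1/204 = 0.00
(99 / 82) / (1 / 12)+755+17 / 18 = 568579/738 = 770.43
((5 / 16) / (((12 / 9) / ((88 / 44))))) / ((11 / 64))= 30/11 = 2.73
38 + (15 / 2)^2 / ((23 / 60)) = 184.74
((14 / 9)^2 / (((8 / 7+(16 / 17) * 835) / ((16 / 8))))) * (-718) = -4186658/948267 = -4.42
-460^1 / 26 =-230/13 = -17.69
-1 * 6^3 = -216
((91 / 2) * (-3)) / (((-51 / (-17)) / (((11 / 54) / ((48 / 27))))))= -1001/192 = -5.21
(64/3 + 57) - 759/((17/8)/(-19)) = 350099/51 = 6864.69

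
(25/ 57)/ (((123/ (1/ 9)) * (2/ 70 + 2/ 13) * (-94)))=-11375/492298398 = 0.00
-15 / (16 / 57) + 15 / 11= -9165/176 = -52.07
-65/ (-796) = 65/796 = 0.08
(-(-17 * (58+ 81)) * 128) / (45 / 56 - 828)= -16937984/46323 = -365.65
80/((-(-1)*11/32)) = 2560/11 = 232.73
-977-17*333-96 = -6734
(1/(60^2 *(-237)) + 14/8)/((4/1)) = 1493099/3412800 = 0.44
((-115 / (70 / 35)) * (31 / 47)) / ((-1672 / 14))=24955/78584 = 0.32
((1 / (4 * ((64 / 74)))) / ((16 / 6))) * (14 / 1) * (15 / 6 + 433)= 676767/1024 = 660.91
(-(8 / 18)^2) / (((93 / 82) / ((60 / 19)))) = -26240/47709 = -0.55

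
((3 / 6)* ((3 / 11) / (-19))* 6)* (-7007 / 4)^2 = -40171131/304 = -132141.88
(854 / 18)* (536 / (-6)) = -114436/27 = -4238.37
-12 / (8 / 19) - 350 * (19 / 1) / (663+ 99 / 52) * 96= -911525/922 = -988.64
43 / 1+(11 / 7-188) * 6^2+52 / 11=-513105/77 = -6663.70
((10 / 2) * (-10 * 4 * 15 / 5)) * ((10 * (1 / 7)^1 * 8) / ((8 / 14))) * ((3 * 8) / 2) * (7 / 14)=-72000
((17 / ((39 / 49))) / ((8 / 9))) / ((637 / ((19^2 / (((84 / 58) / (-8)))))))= -177973/2366 = -75.22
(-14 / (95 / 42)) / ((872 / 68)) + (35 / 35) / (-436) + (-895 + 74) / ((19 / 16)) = -28656567/41420 = -691.85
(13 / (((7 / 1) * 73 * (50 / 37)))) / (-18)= -481/459900 = 0.00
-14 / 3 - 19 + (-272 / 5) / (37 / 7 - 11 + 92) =-24.30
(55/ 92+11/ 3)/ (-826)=-1177/227976 = -0.01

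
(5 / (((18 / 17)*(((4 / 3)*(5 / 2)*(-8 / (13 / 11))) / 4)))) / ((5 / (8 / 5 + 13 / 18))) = -4199/10800 = -0.39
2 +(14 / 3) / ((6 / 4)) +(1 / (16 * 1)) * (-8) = 83/18 = 4.61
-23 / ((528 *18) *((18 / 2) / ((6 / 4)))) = -23/57024 = 0.00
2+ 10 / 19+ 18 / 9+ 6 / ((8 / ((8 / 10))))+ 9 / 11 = 6212/1045 = 5.94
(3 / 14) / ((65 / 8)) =12/455 = 0.03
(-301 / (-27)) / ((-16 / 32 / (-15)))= 3010/9 = 334.44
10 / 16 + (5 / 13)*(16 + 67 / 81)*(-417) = -7576525/2808 = -2698.19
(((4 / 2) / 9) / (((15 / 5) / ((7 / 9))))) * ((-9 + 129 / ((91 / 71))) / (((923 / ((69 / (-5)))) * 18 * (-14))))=6394/20410299 = 0.00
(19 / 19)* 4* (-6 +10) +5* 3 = 31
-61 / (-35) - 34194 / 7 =-4883.11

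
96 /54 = 16/9 = 1.78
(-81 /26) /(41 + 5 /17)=-0.08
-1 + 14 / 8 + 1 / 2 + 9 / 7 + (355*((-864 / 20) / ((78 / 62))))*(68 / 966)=-7162835/8372 = -855.57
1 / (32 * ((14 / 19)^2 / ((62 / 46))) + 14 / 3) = 33573/589442 = 0.06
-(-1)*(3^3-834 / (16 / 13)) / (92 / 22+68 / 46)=-1316865/11456 = -114.95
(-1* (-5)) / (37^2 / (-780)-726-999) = -3900/1346869 = 0.00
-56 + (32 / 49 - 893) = -46469/49 = -948.35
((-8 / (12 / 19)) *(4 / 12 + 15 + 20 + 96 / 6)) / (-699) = 5852/6291 = 0.93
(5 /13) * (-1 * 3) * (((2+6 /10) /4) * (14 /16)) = -21/32 = -0.66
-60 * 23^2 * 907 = -28788180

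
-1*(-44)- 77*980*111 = -8376016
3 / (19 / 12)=36/19 = 1.89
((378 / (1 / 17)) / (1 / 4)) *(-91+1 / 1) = -2313360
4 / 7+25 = 179/7 = 25.57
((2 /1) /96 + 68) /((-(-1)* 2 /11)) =35915/96 = 374.11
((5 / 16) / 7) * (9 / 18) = 5/224 = 0.02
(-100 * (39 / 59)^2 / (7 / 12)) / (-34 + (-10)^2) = -304200/268037 = -1.13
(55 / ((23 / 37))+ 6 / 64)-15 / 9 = 191887/2208 = 86.91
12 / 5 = 2.40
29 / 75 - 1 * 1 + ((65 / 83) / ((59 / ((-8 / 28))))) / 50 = -1577029/2570925 = -0.61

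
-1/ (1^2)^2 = -1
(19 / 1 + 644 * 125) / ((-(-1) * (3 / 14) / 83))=93563078/3 = 31187692.67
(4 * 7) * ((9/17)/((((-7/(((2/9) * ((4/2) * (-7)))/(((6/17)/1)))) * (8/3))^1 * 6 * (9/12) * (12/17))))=119/54 = 2.20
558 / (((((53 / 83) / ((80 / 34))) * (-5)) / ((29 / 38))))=-5372424/17119 = -313.83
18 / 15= 6/5 = 1.20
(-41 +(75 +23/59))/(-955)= -2029/56345 = -0.04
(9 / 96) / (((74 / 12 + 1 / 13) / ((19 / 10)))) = 0.03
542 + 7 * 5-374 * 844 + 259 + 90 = -314730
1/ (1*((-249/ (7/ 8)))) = -7/1992 = 0.00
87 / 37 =2.35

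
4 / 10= 2/5 = 0.40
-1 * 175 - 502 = -677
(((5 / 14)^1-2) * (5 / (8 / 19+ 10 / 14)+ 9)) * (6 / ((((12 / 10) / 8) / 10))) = -9310400/1057 = -8808.33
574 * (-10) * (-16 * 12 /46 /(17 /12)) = 6612480/391 = 16911.71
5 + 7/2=17/2 = 8.50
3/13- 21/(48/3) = -225/208 = -1.08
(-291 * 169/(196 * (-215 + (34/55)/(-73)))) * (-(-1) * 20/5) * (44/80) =2.57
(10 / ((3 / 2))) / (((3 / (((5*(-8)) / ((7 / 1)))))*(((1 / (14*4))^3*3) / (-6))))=40140800/9 = 4460088.89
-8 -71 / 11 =-159/11 = -14.45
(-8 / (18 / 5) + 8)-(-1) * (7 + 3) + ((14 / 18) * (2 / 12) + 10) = 1399/54 = 25.91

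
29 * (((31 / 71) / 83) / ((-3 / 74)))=-66526/17679 = -3.76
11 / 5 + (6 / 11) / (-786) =2.20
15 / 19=0.79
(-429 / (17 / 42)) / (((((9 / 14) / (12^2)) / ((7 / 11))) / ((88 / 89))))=-149383.87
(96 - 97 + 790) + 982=1771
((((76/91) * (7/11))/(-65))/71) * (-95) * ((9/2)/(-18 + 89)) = 6498/9371219 = 0.00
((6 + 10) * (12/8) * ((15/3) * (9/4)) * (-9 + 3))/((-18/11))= 990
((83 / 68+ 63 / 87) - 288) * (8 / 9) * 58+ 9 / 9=-2256251/153 = -14746.74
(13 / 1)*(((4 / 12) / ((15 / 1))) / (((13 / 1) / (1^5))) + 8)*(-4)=-18724/45 = -416.09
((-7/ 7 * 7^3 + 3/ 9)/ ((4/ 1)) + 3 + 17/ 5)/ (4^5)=-1189/15360 = -0.08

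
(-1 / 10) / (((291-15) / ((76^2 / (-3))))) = 722/1035 = 0.70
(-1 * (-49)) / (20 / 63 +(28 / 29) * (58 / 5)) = 15435/3628 = 4.25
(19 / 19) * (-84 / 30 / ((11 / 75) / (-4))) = 840/11 = 76.36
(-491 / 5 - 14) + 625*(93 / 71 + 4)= 1138294/355 = 3206.46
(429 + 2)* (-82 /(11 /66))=-212052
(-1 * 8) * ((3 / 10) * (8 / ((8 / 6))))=-72/5 = -14.40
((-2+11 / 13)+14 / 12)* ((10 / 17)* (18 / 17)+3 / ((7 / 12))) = 1944/26299 = 0.07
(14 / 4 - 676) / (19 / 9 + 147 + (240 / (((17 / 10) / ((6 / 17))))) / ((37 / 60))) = -129438765/44252012 = -2.93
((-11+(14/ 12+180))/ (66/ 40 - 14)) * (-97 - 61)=1613180/741 = 2177.03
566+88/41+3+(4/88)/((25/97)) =12883327/22550 = 571.32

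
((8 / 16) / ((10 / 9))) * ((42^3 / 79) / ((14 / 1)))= 11907/395 = 30.14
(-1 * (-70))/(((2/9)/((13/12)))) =1365/4 = 341.25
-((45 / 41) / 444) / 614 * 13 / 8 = -195/29806016 = 0.00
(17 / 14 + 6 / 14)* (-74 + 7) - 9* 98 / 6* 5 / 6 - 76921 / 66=-645895/462 = -1398.04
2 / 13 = 0.15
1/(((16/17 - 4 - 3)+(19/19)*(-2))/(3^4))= -1377/137 = -10.05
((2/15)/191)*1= 2/2865 = 0.00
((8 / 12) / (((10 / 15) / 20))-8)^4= 20736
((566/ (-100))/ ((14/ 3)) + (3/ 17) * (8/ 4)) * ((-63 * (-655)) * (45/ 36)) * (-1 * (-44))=-132711777/68 = -1951643.78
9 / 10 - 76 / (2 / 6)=-227.10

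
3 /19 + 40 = 763/19 = 40.16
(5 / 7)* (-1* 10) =-50/7 = -7.14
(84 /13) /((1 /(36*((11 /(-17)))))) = -33264/221 = -150.52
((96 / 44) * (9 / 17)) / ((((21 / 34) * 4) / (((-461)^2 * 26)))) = 198919656/77 = 2583372.16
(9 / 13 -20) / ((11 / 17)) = -4267/143 = -29.84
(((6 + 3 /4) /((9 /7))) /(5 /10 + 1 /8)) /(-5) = -42/25 = -1.68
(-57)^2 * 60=194940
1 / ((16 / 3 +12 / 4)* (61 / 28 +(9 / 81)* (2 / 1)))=756/15125 = 0.05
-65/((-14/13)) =845/14 = 60.36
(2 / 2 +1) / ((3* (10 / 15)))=1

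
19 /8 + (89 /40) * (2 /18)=118/45 = 2.62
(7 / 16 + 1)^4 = 279841/65536 = 4.27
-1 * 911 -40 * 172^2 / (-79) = 1111391/79 = 14068.24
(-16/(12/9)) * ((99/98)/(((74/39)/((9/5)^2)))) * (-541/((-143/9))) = -31945509/45325 = -704.81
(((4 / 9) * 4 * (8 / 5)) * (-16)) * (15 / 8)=-256/3 = -85.33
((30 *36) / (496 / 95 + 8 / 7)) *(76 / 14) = 487350/529 = 921.27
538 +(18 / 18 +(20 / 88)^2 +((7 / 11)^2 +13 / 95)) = 24810507/45980 = 539.59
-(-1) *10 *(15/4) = 75/2 = 37.50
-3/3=-1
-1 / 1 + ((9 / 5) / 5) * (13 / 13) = -16/25 = -0.64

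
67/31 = 2.16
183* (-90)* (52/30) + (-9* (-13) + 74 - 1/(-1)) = -28356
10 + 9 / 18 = 21/2 = 10.50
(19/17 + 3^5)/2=2075/17 = 122.06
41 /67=0.61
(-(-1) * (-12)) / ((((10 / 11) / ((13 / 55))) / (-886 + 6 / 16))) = 55263/20 = 2763.15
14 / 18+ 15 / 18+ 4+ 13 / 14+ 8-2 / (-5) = 4706/315 = 14.94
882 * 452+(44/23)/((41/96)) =375944376/943 = 398668.48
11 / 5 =2.20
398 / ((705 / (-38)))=-15124/705 = -21.45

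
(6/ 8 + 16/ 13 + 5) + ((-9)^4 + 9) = 342003/52 = 6576.98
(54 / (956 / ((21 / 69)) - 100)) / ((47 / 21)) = 1323/166756 = 0.01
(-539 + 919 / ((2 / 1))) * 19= -3021/2 = -1510.50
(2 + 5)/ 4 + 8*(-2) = -57/4 = -14.25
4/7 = 0.57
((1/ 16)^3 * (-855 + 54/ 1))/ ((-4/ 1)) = 801/16384 = 0.05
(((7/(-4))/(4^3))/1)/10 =-7/2560 = 0.00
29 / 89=0.33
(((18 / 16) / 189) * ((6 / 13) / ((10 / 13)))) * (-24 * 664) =-1992/35 = -56.91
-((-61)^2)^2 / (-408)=13845841/408 = 33935.88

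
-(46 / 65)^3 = -97336/274625 = -0.35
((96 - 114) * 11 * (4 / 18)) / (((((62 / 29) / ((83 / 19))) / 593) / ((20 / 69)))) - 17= -628725337/40641 = -15470.22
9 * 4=36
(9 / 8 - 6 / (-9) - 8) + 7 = 0.79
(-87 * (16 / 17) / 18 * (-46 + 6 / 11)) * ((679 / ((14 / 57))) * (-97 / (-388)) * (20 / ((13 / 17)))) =534470000/143 = 3737552.45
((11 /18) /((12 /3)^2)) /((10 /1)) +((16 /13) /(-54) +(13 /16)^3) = 3719351/7188480 = 0.52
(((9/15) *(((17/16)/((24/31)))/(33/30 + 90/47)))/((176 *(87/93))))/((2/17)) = 13053263/925743104 = 0.01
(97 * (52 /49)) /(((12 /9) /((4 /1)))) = 15132/49 = 308.82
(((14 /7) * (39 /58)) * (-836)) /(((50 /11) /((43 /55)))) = -700986/3625 = -193.38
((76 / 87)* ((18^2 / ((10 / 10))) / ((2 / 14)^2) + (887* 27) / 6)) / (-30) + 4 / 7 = -117323/203 = -577.95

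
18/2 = 9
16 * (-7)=-112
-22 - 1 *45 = -67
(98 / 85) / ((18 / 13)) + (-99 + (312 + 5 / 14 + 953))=12500603/10710 = 1167.19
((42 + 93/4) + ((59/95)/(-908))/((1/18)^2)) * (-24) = -33656094/21565 = -1560.68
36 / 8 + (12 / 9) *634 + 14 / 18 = 15311/18 = 850.61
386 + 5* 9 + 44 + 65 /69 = 32840/69 = 475.94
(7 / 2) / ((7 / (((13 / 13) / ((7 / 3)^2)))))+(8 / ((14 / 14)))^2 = 6281/98 = 64.09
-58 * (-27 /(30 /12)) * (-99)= -62013.60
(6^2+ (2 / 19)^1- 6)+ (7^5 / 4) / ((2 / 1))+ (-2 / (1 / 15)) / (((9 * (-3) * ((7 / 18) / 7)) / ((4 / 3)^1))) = 983887/456 = 2157.65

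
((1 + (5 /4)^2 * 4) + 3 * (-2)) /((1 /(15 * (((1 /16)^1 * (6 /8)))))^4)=20503125/67108864 = 0.31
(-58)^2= 3364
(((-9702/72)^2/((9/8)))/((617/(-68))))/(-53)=9877714/294309 = 33.56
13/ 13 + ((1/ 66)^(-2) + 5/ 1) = 4362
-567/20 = -28.35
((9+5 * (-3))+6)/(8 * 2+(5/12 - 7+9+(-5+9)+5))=0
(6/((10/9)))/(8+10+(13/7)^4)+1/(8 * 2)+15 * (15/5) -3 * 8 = 121984847/5742320 = 21.24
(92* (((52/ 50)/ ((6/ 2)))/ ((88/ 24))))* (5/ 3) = 2392/165 = 14.50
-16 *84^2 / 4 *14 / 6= -65856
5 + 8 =13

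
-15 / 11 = -1.36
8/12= 2/3 = 0.67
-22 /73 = -0.30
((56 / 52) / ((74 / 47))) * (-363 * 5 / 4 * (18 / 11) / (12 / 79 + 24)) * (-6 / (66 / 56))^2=-152827080/280423 = -544.99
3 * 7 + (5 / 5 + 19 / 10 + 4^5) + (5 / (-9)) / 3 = 282883/270 = 1047.71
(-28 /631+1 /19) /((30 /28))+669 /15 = 2674009/59945 = 44.61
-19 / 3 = -6.33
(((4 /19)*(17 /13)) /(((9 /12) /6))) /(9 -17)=-68/247 = -0.28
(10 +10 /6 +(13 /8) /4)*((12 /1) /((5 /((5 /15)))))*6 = 1159/20 = 57.95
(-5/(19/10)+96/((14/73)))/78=33113/5187 = 6.38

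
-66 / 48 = -11/8 = -1.38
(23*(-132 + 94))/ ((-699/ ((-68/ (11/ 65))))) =-3863080/7689 = -502.42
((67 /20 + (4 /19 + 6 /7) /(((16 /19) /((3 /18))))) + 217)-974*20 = -32355857/1680 = -19259.44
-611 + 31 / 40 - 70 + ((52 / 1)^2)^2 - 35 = 292436031/40 = 7310900.78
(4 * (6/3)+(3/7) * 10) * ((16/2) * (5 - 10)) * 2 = -6880/7 = -982.86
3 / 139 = 0.02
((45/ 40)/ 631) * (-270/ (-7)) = 1215/17668 = 0.07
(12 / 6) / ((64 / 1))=1/32 = 0.03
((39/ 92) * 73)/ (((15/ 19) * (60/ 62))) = 558961/13800 = 40.50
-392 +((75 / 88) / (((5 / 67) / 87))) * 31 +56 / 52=34789089/1144 = 30410.04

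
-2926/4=-1463/2 = -731.50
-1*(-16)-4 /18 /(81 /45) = 1286/81 = 15.88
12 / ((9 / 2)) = 8/3 = 2.67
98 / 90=49/45 = 1.09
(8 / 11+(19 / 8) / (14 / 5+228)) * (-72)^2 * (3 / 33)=24267924/69817 = 347.59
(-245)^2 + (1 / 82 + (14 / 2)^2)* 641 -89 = 7490931/82 = 91352.82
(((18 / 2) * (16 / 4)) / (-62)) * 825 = -14850/31 = -479.03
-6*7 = -42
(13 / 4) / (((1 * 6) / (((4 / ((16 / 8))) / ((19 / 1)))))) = 13/228 = 0.06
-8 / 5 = -1.60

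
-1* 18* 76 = -1368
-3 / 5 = -0.60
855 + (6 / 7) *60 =6345/7 = 906.43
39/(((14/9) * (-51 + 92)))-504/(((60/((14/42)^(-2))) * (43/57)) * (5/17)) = -209868543/617050 = -340.12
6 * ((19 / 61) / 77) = 114/4697 = 0.02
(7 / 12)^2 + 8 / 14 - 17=-16217/1008 = -16.09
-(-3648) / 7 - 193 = 2297/7 = 328.14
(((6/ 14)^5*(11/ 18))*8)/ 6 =0.01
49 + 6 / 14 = 346/7 = 49.43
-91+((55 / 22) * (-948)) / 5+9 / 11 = -6206/11 = -564.18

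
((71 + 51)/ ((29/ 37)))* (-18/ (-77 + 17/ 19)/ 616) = 128649/2152612 = 0.06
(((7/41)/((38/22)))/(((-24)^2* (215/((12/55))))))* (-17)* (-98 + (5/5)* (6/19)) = 13804/47733225 = 0.00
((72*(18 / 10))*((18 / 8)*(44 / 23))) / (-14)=-32076/805 = -39.85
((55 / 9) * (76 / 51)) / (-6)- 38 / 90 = -13357/6885 = -1.94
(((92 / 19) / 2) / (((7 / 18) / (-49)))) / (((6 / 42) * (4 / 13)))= -131859/19 = -6939.95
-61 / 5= -12.20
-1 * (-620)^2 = -384400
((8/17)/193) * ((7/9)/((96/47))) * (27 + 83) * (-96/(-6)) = 144760/88587 = 1.63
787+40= 827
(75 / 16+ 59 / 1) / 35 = 1019/560 = 1.82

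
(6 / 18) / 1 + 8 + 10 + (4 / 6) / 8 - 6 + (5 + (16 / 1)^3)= 49361/12 = 4113.42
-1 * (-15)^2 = -225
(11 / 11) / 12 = 1/12 = 0.08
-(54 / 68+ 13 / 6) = -151/51 = -2.96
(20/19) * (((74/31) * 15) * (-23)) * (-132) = 67399200/589 = 114429.88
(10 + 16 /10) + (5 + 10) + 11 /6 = 853/30 = 28.43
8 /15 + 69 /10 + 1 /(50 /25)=119/15 = 7.93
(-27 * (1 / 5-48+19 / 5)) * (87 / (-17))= -103356/17 = -6079.76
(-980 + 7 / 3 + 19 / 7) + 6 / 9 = -6820/7 = -974.29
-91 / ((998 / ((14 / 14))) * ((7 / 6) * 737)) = -39/367763 = 0.00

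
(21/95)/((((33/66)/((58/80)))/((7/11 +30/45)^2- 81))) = -876554/34485 = -25.42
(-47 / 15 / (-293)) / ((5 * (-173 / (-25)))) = 47/152067 = 0.00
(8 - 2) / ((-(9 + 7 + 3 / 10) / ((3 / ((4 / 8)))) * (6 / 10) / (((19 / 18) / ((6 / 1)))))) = -950/1467 = -0.65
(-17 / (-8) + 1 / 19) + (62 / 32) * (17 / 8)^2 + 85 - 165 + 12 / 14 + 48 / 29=-262887313/3949568 = -66.56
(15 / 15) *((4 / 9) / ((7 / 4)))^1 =16/63 = 0.25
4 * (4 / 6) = 8/3 = 2.67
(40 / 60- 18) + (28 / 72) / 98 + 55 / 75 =-20911/1260 = -16.60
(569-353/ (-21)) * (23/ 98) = 141473/1029 = 137.49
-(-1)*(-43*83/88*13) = -46397/88 = -527.24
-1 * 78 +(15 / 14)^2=-15063/196 = -76.85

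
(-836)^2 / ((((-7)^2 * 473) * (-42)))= -0.72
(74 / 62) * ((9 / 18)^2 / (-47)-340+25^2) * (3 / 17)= 5947269/99076 = 60.03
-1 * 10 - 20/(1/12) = -250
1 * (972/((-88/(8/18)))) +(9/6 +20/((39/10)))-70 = -58585/858 = -68.28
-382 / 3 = -127.33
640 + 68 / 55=35268/55 = 641.24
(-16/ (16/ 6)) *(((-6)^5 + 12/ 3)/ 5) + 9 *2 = 9344.40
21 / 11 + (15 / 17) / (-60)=1417/748 = 1.89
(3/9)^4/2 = 1/162 = 0.01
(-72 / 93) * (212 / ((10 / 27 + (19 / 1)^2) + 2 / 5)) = -686880/1514009 = -0.45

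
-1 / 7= -0.14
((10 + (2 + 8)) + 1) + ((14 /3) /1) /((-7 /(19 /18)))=548/27 = 20.30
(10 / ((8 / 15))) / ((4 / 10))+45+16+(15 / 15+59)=1343/8 = 167.88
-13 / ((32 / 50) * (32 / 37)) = -12025/512 = -23.49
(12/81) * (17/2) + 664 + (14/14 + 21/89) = 1601588/2403 = 666.50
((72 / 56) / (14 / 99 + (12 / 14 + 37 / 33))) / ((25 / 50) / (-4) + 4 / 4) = 7128/10283 = 0.69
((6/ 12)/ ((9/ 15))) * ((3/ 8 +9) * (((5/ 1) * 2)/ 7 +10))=625/7 = 89.29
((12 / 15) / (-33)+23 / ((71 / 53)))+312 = 329.14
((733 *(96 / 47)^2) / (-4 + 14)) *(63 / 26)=106396416/143585 = 741.00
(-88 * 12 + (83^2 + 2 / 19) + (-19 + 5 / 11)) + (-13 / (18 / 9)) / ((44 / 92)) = 2424805/418 = 5800.97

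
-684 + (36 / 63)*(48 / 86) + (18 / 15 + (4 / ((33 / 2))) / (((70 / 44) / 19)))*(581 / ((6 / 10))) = 8890598/2709 = 3281.87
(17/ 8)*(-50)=-425/4 = -106.25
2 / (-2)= -1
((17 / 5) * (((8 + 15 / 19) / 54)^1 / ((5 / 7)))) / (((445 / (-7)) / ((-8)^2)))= -0.78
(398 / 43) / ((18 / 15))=995/129 = 7.71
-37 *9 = -333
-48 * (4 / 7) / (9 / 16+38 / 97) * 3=-86.23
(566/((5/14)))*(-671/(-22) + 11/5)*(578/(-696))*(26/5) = -223791.79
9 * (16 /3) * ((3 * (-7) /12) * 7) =-588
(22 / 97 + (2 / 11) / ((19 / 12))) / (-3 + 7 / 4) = -27704/101365 = -0.27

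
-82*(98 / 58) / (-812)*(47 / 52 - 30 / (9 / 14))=-7.81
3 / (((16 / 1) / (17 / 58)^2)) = 867/53824 = 0.02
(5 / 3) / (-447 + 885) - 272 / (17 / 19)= -399451/1314 = -304.00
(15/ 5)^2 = 9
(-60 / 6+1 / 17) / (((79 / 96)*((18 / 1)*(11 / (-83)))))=224432/44319 = 5.06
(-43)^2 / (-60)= -1849/60 = -30.82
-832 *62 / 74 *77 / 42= -141856/111 = -1277.98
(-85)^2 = 7225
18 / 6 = 3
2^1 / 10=1/5 = 0.20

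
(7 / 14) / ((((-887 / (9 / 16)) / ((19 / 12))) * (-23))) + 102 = 266355513/2611328 = 102.00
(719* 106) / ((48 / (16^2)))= 1219424/3 = 406474.67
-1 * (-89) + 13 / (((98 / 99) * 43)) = 376333/4214 = 89.31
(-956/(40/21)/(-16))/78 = 1673/4160 = 0.40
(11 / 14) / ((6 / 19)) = 209/84 = 2.49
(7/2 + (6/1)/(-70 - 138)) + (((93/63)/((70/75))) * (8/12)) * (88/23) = 2639101/351624 = 7.51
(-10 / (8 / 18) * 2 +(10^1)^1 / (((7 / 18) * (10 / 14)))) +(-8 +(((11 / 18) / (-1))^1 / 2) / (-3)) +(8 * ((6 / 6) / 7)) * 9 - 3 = -7267/756 = -9.61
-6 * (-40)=240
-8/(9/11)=-88/9 = -9.78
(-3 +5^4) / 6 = 103.67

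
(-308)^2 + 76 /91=8632700/91 = 94864.84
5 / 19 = 0.26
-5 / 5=-1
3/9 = 1/3 = 0.33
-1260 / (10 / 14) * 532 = -938448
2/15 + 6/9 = 4/5 = 0.80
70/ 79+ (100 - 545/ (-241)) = 1963825/19039 = 103.15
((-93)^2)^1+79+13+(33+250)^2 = 88830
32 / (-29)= -32/29 = -1.10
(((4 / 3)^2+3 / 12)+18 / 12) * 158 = 10033/18 = 557.39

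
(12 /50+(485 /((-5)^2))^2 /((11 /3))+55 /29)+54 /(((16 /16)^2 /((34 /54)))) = 1106772/7975 = 138.78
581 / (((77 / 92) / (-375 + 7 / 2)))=-2836774/11 = -257888.55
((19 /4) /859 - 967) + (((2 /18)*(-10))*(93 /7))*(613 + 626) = -66167033/3436 = -19256.99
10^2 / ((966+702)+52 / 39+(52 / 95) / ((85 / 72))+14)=1211250/20394991 = 0.06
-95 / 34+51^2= 88339/34 = 2598.21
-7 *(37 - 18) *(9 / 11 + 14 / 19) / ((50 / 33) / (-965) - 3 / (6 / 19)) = 2634450/121031 = 21.77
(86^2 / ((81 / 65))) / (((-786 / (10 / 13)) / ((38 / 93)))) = -2.37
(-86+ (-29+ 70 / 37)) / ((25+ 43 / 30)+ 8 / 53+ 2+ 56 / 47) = -312745050/82330291 = -3.80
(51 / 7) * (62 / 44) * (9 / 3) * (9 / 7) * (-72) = -1536732/539 = -2851.08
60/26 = 30/13 = 2.31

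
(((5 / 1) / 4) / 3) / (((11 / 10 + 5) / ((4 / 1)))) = 50/183 = 0.27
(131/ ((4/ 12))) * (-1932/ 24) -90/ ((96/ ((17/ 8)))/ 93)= -31821.77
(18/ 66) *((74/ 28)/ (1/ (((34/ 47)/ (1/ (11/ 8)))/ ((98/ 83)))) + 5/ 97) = 170983647/275217712 = 0.62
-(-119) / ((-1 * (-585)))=119/585 = 0.20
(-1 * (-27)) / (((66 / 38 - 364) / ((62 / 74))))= -0.06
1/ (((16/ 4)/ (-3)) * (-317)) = 3/1268 = 0.00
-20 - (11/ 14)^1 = -291/14 = -20.79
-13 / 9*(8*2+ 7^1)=-33.22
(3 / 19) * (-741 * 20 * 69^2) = -11140740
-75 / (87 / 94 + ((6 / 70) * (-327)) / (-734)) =-15092875/193937 = -77.82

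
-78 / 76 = -39/38 = -1.03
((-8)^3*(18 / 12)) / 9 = -256/3 = -85.33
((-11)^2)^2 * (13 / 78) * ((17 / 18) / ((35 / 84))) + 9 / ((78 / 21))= 5533.47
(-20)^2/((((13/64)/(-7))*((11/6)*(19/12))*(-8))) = 1612800/2717 = 593.60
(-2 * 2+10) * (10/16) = 15/4 = 3.75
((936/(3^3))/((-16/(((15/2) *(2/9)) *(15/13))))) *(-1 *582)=2425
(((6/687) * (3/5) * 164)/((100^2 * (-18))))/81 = -41/695587500 = 0.00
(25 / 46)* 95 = 2375/46 = 51.63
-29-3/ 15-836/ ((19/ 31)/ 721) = -983473.20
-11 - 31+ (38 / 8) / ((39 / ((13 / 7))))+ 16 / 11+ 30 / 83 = -3064445/76692 = -39.96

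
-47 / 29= -1.62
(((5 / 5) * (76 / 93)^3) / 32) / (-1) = -13718/804357 = -0.02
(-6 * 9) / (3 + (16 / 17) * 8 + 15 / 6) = -1836/443 = -4.14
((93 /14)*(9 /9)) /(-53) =-93/742 = -0.13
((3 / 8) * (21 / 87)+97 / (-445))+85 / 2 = 4374541/103240 = 42.37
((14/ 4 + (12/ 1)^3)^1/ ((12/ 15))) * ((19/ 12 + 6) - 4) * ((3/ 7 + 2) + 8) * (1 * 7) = 54351785/96 = 566164.43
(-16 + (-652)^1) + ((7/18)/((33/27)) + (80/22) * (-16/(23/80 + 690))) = -811273047/1214906 = -667.77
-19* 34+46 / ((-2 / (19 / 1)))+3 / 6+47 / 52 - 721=-93735/52 = -1802.60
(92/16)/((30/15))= 23/8 = 2.88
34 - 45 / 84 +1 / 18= 8447/252 = 33.52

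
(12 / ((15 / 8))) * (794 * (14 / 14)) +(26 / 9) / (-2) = 228607/45 = 5080.16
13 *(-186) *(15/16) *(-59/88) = 1519.84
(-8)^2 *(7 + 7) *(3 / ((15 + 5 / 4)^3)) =0.63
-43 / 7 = -6.14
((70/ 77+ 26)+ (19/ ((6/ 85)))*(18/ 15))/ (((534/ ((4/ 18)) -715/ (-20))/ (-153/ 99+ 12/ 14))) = -815988/8262485 = -0.10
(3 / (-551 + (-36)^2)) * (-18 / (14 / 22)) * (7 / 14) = -297/5215 = -0.06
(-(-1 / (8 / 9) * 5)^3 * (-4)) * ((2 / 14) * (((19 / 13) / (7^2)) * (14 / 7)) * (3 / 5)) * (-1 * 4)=1038825/71344 = 14.56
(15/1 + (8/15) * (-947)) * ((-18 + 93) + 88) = -1198213/15 = -79880.87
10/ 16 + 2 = 21/8 = 2.62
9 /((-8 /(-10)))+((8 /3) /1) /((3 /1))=437/36 = 12.14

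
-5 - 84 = -89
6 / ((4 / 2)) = 3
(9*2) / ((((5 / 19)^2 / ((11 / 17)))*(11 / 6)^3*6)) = 233928/51425 = 4.55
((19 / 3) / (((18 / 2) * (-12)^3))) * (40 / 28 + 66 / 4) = -0.01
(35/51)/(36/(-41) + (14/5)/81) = -193725/238102 = -0.81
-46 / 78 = -23/39 = -0.59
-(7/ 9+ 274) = -2473/9 = -274.78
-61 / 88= -0.69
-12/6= -2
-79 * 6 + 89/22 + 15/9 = -30907/66 = -468.29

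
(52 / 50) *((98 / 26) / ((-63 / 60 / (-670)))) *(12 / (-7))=-4288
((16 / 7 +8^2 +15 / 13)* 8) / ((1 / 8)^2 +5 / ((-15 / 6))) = -3142144/11557 = -271.88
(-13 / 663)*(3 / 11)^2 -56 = -115195/2057 = -56.00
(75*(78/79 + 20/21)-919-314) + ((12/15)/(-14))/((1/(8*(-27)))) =-2972867/2765 = -1075.18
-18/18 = -1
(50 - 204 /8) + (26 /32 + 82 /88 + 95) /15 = 81707/2640 = 30.95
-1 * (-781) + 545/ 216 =169241/216 = 783.52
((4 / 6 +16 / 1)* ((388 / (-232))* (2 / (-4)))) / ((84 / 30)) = 12125/2436 = 4.98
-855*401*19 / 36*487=-352493035/4 = -88123258.75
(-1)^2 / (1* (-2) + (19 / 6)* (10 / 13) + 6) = 39/251 = 0.16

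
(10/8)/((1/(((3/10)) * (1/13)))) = 3/104 = 0.03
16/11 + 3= 49/11 = 4.45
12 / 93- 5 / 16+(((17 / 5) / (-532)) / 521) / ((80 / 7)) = -90081427/490990400 = -0.18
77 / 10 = 7.70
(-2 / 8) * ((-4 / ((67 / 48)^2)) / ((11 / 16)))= 0.75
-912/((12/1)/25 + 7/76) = -1732800/1087 = -1594.11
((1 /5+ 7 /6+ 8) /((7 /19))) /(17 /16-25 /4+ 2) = -42712/5355 = -7.98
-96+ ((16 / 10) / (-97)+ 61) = -16983/485 = -35.02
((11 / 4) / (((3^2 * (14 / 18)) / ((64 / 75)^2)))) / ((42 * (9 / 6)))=11264/2480625 = 0.00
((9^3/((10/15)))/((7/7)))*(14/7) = 2187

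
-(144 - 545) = 401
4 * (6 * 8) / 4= 48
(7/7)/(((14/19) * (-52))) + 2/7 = 27/104 = 0.26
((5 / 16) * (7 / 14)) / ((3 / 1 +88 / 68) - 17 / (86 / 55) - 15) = -3655/504752 = -0.01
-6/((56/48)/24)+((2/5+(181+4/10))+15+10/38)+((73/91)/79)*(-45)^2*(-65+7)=-764226641/682955 = -1119.00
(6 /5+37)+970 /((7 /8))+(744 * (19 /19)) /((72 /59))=184426/105 = 1756.44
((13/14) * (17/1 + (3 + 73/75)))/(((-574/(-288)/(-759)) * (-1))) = 372498984/50225 = 7416.60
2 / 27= 0.07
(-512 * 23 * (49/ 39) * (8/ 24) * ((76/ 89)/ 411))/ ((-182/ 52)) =12529664/4279743 = 2.93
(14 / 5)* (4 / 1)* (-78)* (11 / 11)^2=-4368/5 = -873.60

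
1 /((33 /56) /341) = 1736/3 = 578.67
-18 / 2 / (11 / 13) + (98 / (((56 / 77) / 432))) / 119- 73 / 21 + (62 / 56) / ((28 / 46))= 104872249/219912 = 476.88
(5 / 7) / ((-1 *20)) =-1/28 = -0.04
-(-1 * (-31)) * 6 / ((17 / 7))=-1302/17 = -76.59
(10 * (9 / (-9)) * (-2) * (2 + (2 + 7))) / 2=110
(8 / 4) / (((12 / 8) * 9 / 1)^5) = 64/14348907 = 0.00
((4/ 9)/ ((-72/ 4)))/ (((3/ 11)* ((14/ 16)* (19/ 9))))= -176/3591 = -0.05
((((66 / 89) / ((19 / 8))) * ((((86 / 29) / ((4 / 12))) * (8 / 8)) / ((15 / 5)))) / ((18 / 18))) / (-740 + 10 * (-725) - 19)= -45408/392753351 = 0.00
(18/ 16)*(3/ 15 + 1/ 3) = 3/5 = 0.60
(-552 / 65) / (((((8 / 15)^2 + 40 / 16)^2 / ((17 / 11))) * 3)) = -126684000/224511287 = -0.56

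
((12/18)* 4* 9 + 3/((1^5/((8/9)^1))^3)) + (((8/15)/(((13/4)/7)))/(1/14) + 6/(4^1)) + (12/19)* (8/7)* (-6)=165362381/4201470 = 39.36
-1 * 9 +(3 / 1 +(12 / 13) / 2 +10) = 58/13 = 4.46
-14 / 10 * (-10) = 14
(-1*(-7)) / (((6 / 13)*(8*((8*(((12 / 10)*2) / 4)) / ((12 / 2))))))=455/192 = 2.37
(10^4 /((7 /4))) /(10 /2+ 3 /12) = 160000/147 = 1088.44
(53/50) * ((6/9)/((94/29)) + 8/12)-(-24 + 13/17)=24.16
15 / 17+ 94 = 1613/17 = 94.88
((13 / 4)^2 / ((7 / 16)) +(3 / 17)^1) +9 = 33.32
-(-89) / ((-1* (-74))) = 1.20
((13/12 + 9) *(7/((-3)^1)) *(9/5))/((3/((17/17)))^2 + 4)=-847/260 = -3.26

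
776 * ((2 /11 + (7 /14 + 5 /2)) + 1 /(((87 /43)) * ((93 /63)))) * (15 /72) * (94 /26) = 2055.43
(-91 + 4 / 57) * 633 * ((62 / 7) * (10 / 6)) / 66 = -169510015/13167 = -12873.85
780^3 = 474552000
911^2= 829921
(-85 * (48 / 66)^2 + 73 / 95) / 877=-507967/10081115 = -0.05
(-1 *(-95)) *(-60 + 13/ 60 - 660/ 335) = -4716731/804 = -5866.58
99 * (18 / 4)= 891/2 = 445.50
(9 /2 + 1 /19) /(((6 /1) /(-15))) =-865/76 = -11.38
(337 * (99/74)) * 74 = 33363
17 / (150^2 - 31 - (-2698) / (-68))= 578/762597 = 0.00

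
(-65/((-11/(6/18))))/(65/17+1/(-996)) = 366860/711953 = 0.52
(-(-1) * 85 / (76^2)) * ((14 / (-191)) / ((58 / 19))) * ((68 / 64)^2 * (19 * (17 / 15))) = -0.01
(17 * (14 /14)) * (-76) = -1292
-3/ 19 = -0.16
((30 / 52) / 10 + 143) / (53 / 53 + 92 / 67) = 60.28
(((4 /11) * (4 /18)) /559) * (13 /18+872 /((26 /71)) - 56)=2177092/6474897 = 0.34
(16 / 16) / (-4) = -0.25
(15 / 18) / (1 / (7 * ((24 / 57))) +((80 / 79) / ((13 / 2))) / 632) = 11358620/4627941 = 2.45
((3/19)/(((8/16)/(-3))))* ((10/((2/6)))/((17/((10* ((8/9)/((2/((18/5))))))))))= -8640/323 = -26.75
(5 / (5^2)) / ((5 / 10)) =0.40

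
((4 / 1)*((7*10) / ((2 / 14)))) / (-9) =-1960/9 = -217.78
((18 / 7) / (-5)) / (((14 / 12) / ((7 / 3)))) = -36/35 = -1.03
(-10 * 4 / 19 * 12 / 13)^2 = 3.78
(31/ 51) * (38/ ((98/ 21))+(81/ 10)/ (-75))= 145297/29750 = 4.88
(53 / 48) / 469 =53/22512 = 0.00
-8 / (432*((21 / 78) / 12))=-52/63 = -0.83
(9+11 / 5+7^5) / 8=84091/40 = 2102.28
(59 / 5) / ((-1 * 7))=-59/35 = -1.69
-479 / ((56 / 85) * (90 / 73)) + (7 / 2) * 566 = 1402409/1008 = 1391.28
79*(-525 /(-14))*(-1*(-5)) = 29625/2 = 14812.50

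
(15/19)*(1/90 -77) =-6929/114 = -60.78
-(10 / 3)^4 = -10000/81 = -123.46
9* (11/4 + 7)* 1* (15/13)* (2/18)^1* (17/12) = 255/16 = 15.94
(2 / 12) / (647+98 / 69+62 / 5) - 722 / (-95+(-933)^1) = 41165709/58591631 = 0.70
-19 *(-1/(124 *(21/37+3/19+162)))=13357/14185104 = 0.00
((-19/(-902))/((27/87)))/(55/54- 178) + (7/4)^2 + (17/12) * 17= 295585283/10888944 = 27.15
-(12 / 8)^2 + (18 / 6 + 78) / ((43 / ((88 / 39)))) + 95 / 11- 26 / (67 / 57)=-18922531/1647932 = -11.48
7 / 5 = 1.40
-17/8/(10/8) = -1.70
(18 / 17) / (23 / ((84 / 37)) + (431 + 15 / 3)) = 1512/637075 = 0.00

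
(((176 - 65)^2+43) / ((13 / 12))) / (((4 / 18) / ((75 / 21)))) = 16691400/91 = 183421.98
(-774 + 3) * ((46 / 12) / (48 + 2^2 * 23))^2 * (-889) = 17266031/33600 = 513.87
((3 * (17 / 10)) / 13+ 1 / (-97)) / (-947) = -4817/11941670 = 0.00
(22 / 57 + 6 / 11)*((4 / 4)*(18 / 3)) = 1168/209 = 5.59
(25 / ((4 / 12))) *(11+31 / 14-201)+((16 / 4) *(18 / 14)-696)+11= -206693/14 = -14763.79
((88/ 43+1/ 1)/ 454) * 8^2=0.43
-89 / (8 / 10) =-445/4 = -111.25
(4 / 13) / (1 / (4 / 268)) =4/871 = 0.00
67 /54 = 1.24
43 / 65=0.66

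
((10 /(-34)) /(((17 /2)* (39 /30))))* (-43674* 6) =26204400/3757 = 6974.82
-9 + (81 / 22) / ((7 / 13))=-333/154 = -2.16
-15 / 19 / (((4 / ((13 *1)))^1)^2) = -2535/304 = -8.34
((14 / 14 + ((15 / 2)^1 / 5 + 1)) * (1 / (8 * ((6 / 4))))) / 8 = 7/192 = 0.04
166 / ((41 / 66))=10956/41 = 267.22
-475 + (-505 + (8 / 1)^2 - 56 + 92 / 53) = -51424/53 = -970.26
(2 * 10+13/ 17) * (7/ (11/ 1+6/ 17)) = 2471/193 = 12.80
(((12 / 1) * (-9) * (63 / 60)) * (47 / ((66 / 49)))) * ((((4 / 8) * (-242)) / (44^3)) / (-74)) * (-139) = 60502113/5730560 = 10.56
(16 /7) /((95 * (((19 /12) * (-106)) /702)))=-67392/669655 = -0.10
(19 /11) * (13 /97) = 0.23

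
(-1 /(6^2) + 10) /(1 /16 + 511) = 1436/73593 = 0.02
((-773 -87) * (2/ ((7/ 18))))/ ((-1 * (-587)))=-30960/4109 = -7.53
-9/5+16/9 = -0.02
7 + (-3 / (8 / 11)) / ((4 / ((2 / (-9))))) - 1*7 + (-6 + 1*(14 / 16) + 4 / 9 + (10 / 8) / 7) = -4307/1008 = -4.27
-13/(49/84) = -22.29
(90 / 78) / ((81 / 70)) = 350/351 = 1.00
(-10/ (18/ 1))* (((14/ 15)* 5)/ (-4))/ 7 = 5/54 = 0.09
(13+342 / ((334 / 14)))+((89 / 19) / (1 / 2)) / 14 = 622008/22211 = 28.00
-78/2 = -39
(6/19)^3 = 216/6859 = 0.03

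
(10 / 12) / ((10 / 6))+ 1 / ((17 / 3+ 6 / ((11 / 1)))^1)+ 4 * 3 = 5191/410 = 12.66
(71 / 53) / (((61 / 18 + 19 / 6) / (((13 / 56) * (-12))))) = -24921/43778 = -0.57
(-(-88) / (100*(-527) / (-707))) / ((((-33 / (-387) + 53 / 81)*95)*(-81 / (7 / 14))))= -47773/460598000 = 0.00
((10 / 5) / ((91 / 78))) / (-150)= -2/175 = -0.01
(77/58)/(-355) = -77/20590 = 0.00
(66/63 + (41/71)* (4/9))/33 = 5834/147609 = 0.04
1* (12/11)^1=12/11 = 1.09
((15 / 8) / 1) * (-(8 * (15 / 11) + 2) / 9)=-355/132 = -2.69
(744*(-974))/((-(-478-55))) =-724656/533 = -1359.58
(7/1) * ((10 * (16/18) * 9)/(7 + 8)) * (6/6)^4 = 112/3 = 37.33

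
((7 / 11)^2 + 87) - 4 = 10092/121 = 83.40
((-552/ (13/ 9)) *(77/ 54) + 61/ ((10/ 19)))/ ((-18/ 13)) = 6197/20 = 309.85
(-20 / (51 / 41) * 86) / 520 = -1763/663 = -2.66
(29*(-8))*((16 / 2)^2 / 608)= -464/19 = -24.42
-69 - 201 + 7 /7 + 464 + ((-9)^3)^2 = 531636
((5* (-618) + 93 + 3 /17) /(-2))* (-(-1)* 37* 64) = 60320064/17 = 3548239.06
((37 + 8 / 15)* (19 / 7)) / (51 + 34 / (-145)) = 310213/154581 = 2.01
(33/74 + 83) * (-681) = -4205175/74 = -56826.69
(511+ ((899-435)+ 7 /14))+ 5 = 1961/2 = 980.50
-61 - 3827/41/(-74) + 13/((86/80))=-6215941/130462 = -47.65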